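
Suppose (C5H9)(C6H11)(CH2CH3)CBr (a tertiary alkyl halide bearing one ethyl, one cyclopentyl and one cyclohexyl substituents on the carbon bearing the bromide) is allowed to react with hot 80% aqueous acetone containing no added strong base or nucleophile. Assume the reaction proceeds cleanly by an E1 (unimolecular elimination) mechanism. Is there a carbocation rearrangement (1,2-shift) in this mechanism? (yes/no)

no

The first-formed carbocation is tertiary.
No single 1,2-shift to an adjacent carbon would produce a more-substituted cation than the one already present, so no rearrangement occurs.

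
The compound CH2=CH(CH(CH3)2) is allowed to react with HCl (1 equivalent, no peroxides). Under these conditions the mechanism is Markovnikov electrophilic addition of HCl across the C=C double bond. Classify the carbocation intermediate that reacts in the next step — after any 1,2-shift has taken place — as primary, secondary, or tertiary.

Step 1: Electrophilic addition begins with the π(C=C) electrons forming a bond to the proton of HCl. Following Markovnikov's rule, the resulting cation is secondary. The H–Cl bond breaks heterolytically, releasing Cl⁻.
Step 2: A 1,2-hydride shift from the adjacent isopropyl carbon moves the positive charge from the secondary centre to an adjacent carbon, generating a more stable tertiary carbocation.
The cation rearranges from secondary to tertiary via a 1,2-hydride shift from the adjacent isopropyl carbon; the tertiary cation is what reacts next.

tertiary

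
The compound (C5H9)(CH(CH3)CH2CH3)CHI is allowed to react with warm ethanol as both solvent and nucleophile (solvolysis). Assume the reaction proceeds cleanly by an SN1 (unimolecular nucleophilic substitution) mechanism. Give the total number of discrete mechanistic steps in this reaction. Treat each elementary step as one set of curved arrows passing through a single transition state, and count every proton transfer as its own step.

Step 1: Unassisted departure of I⁻ (taking the C–I bonding pair) generates a secondary carbocation.
Step 2: A 1,2-hydride shift from the adjacent cyclopentyl carbon moves the positive charge from the secondary centre to an adjacent carbon, generating a more stable tertiary carbocation.
Step 3: Nucleophilic capture: the oxygen of CH3CH2OH bonds to the cationic carbon, producing an oxonium-ion intermediate.
Step 4: Deprotonation of the oxonium oxygen by solvent ethanol yields the neutral ether.
Total: 4 elementary steps.

4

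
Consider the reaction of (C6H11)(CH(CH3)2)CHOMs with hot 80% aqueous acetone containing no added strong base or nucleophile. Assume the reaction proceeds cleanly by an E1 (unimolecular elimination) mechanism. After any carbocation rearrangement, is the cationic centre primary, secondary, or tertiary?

Step 1: The C–O bond breaks with both electrons going to the mesylate; MsO⁻ leaves and a secondary carbocation remains.
Step 2: A 1,2-hydride shift from the adjacent cyclohexyl carbon moves the positive charge from the secondary centre to an adjacent carbon, generating a more stable tertiary carbocation.
The cation rearranges from secondary to tertiary via a 1,2-hydride shift from the adjacent cyclohexyl carbon; the tertiary cation is what reacts next.

tertiary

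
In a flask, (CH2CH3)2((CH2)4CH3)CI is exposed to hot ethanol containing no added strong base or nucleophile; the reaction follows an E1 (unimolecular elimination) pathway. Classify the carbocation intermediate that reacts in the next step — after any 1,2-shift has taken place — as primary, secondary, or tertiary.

tertiary

Step 1: Rate-determining heterolysis of the C–I bond gives I⁻ and a tertiary carbocation.
No single 1,2-shift to an adjacent carbon would give a more-substituted cation, so no rearrangement occurs.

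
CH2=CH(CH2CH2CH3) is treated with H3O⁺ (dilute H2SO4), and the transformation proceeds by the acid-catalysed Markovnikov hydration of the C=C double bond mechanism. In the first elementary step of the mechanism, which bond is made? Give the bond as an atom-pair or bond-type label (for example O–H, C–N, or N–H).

Step 1: The π electrons of the C=C bond attack a proton of H3O⁺; Markovnikov addition places the new C–H on the less-substituted alkene carbon, so the positive charge ends up on the more-substituted carbon — a secondary carbocation. H2O is released.
The bond formed in this step is the C–H bond.

C–H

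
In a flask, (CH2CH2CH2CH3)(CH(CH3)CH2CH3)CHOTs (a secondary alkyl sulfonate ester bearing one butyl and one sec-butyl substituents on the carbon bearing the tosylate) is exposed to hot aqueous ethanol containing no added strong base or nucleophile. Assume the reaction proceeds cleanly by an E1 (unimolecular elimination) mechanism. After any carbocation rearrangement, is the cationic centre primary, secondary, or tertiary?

tertiary

Step 1: Rate-determining heterolysis of the C–O bond gives TsO⁻ and a secondary carbocation.
Step 2: A hydride (H with its bonding pair) migrates from the adjacent sec-butyl carbon to the cationic centre — a 1,2-hydride shift — upgrading the secondary cation to a tertiary one.
The cation rearranges from secondary to tertiary via a 1,2-hydride shift from the adjacent sec-butyl carbon; the tertiary cation is what reacts next.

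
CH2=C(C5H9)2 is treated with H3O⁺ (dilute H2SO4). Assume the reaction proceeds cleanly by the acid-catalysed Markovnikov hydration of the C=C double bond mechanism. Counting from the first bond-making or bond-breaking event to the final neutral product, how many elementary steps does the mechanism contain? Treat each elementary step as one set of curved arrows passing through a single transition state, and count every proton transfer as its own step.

Step 1: Electrophilic addition begins with the π(C=C) electrons forming a bond to the proton of H3O⁺. Following Markovnikov's rule, the resulting cation is tertiary. H2O is released.
(No 1,2-shift: no single shift to an adjacent carbon would give a more stable cation.)
Step 2: Water acts as the nucleophile: an oxygen lone pair bonds to the cationic carbon, giving an oxonium-ion intermediate.
Step 3: Deprotonation of the oxonium ion by a water molecule delivers the neutral alcohol and regenerates the acid catalyst.
Total: 3 elementary steps.

3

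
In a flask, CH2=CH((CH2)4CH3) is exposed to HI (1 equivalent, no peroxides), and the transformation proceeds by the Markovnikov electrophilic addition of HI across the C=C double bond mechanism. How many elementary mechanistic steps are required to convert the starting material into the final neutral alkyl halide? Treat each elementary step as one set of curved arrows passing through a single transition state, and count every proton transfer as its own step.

2

Step 1: The π electrons of the C=C bond attack a proton of HI; Markovnikov addition places the new C–H on the less-substituted alkene carbon, so the positive charge ends up on the more-substituted carbon — a secondary carbocation. The H–I bond breaks heterolytically, releasing I⁻.
(No 1,2-shift: no single shift to an adjacent carbon would give a more stable cation.)
Step 2: I⁻ captures the cation: a lone pair on I⁻ fills the empty p orbital, producing the alkyl halide product.
Total: 2 elementary steps.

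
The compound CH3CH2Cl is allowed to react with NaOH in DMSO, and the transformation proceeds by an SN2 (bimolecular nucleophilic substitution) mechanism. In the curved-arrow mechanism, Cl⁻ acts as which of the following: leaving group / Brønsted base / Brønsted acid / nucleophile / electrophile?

leaving group

Step 1: The hydroxide nucleophile donates a lone pair from O to the α-carbon in a backside attack; simultaneously the C–Cl σ-bond breaks and both of its electrons leave with Cl⁻. One concerted step with inversion of configuration.
Cl⁻ departs with both electrons of the breaking σ-bond — that is the definition of a leaving group.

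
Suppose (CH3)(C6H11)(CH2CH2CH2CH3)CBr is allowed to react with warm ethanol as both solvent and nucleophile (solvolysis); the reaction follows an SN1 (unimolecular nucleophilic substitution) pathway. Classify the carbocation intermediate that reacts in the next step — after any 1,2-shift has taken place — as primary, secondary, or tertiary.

Step 1: Rate-determining heterolysis of the C–Br bond gives Br⁻ and a tertiary carbocation.
No single 1,2-shift to an adjacent carbon would give a more-substituted cation, so no rearrangement occurs.

tertiary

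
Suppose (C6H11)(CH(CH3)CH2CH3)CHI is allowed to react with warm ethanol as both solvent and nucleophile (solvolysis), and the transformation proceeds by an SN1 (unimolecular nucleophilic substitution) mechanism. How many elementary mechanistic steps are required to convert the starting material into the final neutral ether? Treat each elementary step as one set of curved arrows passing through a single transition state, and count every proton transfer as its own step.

4

Step 1: The C–I bond breaks with both electrons going to the iodide; I⁻ leaves and a secondary carbocation remains.
Step 2: Carbocation rearrangement: a 1,2-hydride shift from the adjacent sec-butyl carbon converts the initially-formed secondary cation into the more stable tertiary cation.
Step 3: CH3CH2OH donates an oxygen lone pair into the empty p orbital of the cation, giving a protonated ether (an oxonium ion).
Step 4: A second solvent molecule removes the proton on oxygen, giving the neutral ether product.
Total: 4 elementary steps.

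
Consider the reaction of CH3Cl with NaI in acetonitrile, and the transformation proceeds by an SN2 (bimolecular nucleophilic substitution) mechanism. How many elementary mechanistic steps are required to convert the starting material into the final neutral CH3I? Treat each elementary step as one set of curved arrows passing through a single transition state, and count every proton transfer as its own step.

Step 1: I⁻ attacks the back face of the α-carbon while Cl⁻ departs with the C–Cl bonding pair — a single concerted displacement through a pentacoordinate transition state.
Total: 1 elementary step.

1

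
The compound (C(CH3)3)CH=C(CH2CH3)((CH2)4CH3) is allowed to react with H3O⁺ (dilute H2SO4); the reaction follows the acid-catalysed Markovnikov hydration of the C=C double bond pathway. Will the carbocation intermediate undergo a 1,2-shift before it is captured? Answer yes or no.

The first-formed carbocation is tertiary.
No single 1,2-shift to an adjacent carbon would produce a more-substituted cation than the one already present, so no rearrangement occurs.

no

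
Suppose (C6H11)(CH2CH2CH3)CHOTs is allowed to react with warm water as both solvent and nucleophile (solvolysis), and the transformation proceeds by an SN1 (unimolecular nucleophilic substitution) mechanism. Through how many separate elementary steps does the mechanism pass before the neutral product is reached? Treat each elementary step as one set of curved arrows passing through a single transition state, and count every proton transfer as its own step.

4

Step 1: Ionisation: the C–O σ-bond cleaves heterolytically; both bonding electrons depart with TsO⁻, leaving a secondary carbocation at the α-carbon.
Step 2: Carbocation rearrangement: a 1,2-hydride shift from the adjacent cyclohexyl carbon converts the initially-formed secondary cation into the more stable tertiary cation.
Step 3: A lone pair on the oxygen of H2O attacks the carbocation, forming a new C–O σ-bond and an oxonium ion.
Step 4: Deprotonation of the oxonium oxygen by solvent water yields the neutral alcohol.
Total: 4 elementary steps.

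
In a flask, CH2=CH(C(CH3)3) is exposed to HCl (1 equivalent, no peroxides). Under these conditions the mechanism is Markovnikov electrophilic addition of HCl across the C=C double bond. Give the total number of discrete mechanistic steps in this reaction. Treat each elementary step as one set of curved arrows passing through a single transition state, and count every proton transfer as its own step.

Step 1: Protonation of the alkene by HCl: the π bond acts as the nucleophile and picks up H⁺, giving the more stable (Markovnikov) secondary carbocation. The H–Cl bond breaks heterolytically, releasing Cl⁻.
Step 2: Carbocation rearrangement: a 1,2-methyl shift from the adjacent tert-butyl carbon converts the initially-formed secondary cation into the more stable tertiary cation.
Step 3: The Cl⁻ anion donates a lone pair to the carbocation, forming the new C–Cl σ-bond and giving the neutral alkyl halide.
Total: 3 elementary steps.

3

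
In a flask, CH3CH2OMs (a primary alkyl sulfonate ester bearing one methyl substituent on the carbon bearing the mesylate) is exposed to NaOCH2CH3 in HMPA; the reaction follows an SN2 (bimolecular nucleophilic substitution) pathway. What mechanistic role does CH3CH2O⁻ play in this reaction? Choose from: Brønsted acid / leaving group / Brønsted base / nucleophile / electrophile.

Step 1: The ethoxide nucleophile donates a lone pair from O to the α-carbon in a backside attack; simultaneously the C–O σ-bond breaks and both of its electrons leave with MsO⁻. One concerted step with inversion of configuration.
CH3CH2O⁻ donates an electron pair to form a new σ-bond to carbon — it is the nucleophile.

nucleophile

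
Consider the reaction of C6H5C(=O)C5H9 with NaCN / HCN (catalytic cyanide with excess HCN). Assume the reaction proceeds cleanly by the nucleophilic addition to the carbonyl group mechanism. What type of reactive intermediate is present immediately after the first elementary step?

Step 1: A lone pair / filled orbital on CN⁻ attacks the electrophilic carbonyl carbon; the π(C=O) electrons shift onto oxygen, producing a tetrahedral alkoxide intermediate.
After step 1 the species present is a tetrahedral alkoxide intermediate.

tetrahedral alkoxide intermediate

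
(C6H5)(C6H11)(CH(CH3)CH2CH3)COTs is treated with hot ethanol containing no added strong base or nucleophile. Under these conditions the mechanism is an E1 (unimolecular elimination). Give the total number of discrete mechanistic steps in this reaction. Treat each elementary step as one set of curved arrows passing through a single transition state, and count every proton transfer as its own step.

2

Step 1: The C–O bond breaks with both electrons going to the tosylate; TsO⁻ leaves and a tertiary carbocation remains.
(No 1,2-shift: no single shift to an adjacent carbon would give a more stable cation.)
Step 2: Loss of a β-proton to an ethanol molecule of the solvent: the C–H bonding pair collapses toward the cationic carbon to form the C=C π bond, yielding the alkene.
Total: 2 elementary steps.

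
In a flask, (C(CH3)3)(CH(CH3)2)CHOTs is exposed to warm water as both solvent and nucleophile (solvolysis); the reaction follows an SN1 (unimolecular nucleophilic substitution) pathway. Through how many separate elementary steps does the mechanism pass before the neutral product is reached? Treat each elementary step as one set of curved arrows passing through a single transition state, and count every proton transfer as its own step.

4

Step 1: Unassisted departure of TsO⁻ (taking the C–O bonding pair) generates a secondary carbocation.
Step 2: Carbocation rearrangement: a 1,2-hydride shift from the adjacent isopropyl carbon converts the initially-formed secondary cation into the more stable tertiary cation.
Step 3: A lone pair on the oxygen of H2O attacks the carbocation, forming a new C–O σ-bond and an oxonium ion.
Step 4: A second solvent molecule removes the proton on oxygen, giving the neutral alcohol product.
Total: 4 elementary steps.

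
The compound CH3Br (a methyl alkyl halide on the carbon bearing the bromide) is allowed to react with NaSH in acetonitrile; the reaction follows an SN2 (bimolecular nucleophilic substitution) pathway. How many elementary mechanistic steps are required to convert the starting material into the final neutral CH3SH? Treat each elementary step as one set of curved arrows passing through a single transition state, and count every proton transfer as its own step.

1

Step 1: HS⁻ attacks the back face of the α-carbon while Br⁻ departs with the C–Br bonding pair — a single concerted displacement through a pentacoordinate transition state.
Total: 1 elementary step.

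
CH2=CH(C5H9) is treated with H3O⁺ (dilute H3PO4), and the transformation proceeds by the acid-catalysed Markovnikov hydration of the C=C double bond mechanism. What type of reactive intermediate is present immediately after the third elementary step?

oxonium ion

Step 1: Protonation of the alkene by H3O⁺: the π bond acts as the nucleophile and picks up H⁺, giving the more stable (Markovnikov) secondary carbocation. H2O is released.
Step 2: A 1,2-hydride shift from the adjacent cyclopentyl carbon moves the positive charge from the secondary centre to an adjacent carbon, generating a more stable tertiary carbocation.
Step 3: A lone pair on the oxygen of H2O attacks the carbocation, forming a C–O bond and an oxonium ion (a protonated alcohol).
After step 3 the species present is an oxonium ion.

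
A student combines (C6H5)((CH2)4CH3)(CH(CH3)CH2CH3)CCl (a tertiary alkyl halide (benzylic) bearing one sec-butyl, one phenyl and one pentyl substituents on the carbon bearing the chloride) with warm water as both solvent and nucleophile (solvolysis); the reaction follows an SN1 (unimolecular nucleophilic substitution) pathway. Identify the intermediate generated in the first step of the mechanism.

Step 1: Unassisted departure of Cl⁻ (taking the C–Cl bonding pair) generates a tertiary carbocation.
After step 1 the species present is a tertiary carbocation.

tertiary carbocation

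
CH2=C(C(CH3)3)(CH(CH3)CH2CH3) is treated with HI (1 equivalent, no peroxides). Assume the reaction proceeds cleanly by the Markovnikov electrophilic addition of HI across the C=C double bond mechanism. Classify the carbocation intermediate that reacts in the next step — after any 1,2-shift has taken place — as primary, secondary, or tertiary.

tertiary

Step 1: Electrophilic addition begins with the π(C=C) electrons forming a bond to the proton of HI. Following Markovnikov's rule, the resulting cation is tertiary. The H–I bond breaks heterolytically, releasing I⁻.
No single 1,2-shift to an adjacent carbon would give a more-substituted cation, so no rearrangement occurs.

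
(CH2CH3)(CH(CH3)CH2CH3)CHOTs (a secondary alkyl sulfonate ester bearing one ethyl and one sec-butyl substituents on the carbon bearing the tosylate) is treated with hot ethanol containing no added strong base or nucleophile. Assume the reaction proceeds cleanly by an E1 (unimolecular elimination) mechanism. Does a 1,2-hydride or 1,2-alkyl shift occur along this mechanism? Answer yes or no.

yes

The first-formed carbocation is secondary.
The adjacent sec-butyl carbon already bears 2 other carbon substituents and has a hydrogen to migrate; after a 1,2-hydride shift from that carbon the positive charge sits on a tertiary centre.
Tertiary is more stable than secondary, so the shift occurs.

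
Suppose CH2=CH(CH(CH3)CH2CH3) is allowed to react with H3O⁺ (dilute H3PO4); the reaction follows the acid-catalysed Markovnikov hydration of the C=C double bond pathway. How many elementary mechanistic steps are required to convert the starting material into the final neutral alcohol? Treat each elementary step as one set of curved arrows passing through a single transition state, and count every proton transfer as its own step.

Step 1: Electrophilic addition begins with the π(C=C) electrons forming a bond to the proton of H3O⁺. Following Markovnikov's rule, the resulting cation is secondary. H2O is released.
Step 2: A 1,2-hydride shift from the adjacent sec-butyl carbon moves the positive charge from the secondary centre to an adjacent carbon, generating a more stable tertiary carbocation.
Step 3: A lone pair on the oxygen of H2O attacks the carbocation, forming a C–O bond and an oxonium ion (a protonated alcohol).
Step 4: H2O removes a proton from the oxonium oxygen, regenerating H3O⁺ and giving the neutral alcohol.
Total: 4 elementary steps.

4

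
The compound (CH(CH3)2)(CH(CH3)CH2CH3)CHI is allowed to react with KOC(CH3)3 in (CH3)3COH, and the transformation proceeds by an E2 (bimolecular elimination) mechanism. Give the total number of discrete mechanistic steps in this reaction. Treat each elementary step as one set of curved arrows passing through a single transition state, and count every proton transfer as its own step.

1

Step 1: Concerted anti-periplanar elimination: (CH3)3CO⁻ abstracts a β-H while I⁻ leaves, and the C–H electrons become the new C=C π bond — all in a single transition state.
Total: 1 elementary step.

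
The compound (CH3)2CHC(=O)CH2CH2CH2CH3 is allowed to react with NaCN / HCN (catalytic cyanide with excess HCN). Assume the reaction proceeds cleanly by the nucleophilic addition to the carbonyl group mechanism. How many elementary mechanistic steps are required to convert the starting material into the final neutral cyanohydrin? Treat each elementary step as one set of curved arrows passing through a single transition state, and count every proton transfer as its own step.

2

Step 1: Nucleophilic addition: CN⁻ adds to the carbonyl carbon, pushing the π(C=O) electron pair onto oxygen and giving a tetrahedral alkoxide.
Step 2: The alkoxide oxygen removes a proton from HCN present in the mixture, giving a cyanohydrin and regenerating CN⁻.
Total: 2 elementary steps.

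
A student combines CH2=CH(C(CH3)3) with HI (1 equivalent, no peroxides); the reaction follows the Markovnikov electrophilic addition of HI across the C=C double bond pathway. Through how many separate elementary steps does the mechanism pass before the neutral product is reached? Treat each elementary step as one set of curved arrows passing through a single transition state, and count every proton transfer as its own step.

Step 1: The π electrons of the C=C bond attack a proton of HI; Markovnikov addition places the new C–H on the less-substituted alkene carbon, so the positive charge ends up on the more-substituted carbon — a secondary carbocation. The H–I bond breaks heterolytically, releasing I⁻.
Step 2: A 1,2-methyl shift from the adjacent tert-butyl carbon moves the positive charge from the secondary centre to an adjacent carbon, generating a more stable tertiary carbocation.
Step 3: Nucleophilic attack by I⁻ on the carbocation completes the addition, giving R–I.
Total: 3 elementary steps.

3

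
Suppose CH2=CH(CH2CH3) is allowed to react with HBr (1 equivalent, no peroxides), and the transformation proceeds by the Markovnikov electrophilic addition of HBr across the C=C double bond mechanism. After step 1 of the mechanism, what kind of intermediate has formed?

Step 1: Electrophilic addition begins with the π(C=C) electrons forming a bond to the proton of HBr. Following Markovnikov's rule, the resulting cation is secondary. The H–Br bond breaks heterolytically, releasing Br⁻.
After step 1 the species present is a secondary carbocation.

secondary carbocation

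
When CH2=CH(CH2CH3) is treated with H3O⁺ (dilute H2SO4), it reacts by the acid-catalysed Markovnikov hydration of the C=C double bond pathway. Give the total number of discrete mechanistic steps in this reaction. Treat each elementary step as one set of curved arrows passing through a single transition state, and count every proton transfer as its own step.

Step 1: Electrophilic addition begins with the π(C=C) electrons forming a bond to the proton of H3O⁺. Following Markovnikov's rule, the resulting cation is secondary. H2O is released.
(No 1,2-shift: no single shift to an adjacent carbon would give a more stable cation.)
Step 2: Nucleophilic capture of the cation by H2O produces the protonated alcohol (an oxonium ion).
Step 3: Proton transfer from the O–H of the oxonium ion to H2O completes the catalytic cycle and yields the alcohol.
Total: 3 elementary steps.

3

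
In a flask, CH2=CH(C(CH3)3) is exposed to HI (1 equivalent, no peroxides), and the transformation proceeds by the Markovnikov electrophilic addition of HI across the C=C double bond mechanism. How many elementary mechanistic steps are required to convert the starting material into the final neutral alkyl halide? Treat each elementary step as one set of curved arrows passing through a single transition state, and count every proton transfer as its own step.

Step 1: Protonation of the alkene by HI: the π bond acts as the nucleophile and picks up H⁺, giving the more stable (Markovnikov) secondary carbocation. The H–I bond breaks heterolytically, releasing I⁻.
Step 2: A 1,2-methyl shift from the adjacent tert-butyl carbon moves the positive charge from the secondary centre to an adjacent carbon, generating a more stable tertiary carbocation.
Step 3: I⁻ captures the cation: a lone pair on I⁻ fills the empty p orbital, producing the alkyl halide product.
Total: 3 elementary steps.

3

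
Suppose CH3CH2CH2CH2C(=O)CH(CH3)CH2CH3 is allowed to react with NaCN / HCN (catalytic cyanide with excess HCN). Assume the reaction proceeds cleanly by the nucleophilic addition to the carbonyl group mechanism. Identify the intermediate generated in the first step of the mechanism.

Step 1: Nucleophilic addition: CN⁻ adds to the carbonyl carbon, pushing the π(C=O) electron pair onto oxygen and giving a tetrahedral alkoxide.
After step 1 the species present is a tetrahedral alkoxide intermediate.

tetrahedral alkoxide intermediate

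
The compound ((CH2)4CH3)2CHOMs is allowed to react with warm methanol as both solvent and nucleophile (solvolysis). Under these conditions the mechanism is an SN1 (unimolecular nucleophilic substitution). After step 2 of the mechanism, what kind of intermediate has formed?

oxonium ion

Step 1: Unassisted departure of MsO⁻ (taking the C–O bonding pair) generates a secondary carbocation.
Step 2: CH3OH donates an oxygen lone pair into the empty p orbital of the cation, giving a protonated ether (an oxonium ion).
After step 2 the species present is an oxonium ion.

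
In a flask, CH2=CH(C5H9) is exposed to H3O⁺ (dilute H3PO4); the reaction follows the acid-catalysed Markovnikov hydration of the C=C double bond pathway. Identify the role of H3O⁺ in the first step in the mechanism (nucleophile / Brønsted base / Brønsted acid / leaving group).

Brønsted acid

Step 1: The π electrons of the C=C bond attack a proton of H3O⁺; Markovnikov addition places the new C–H on the less-substituted alkene carbon, so the positive charge ends up on the more-substituted carbon — a secondary carbocation. H2O is released.
H3O⁺ in the first step donates a proton in a proton-transfer step — a Brønsted acid.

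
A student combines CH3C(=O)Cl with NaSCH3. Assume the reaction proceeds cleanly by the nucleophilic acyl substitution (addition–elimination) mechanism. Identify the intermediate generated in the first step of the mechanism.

tetrahedral intermediate

Step 1: Nucleophilic addition of CH3S⁻ to the acyl carbon breaks the π(C=O) bond and yields a tetrahedral, anionic intermediate.
After step 1 the species present is a tetrahedral intermediate.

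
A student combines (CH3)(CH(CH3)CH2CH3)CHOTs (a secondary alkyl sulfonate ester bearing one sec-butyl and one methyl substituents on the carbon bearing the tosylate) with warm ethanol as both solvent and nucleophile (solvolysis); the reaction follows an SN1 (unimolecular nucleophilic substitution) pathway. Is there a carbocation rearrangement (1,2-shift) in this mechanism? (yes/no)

The first-formed carbocation is secondary.
The adjacent sec-butyl carbon already bears 2 other carbon substituents and has a hydrogen to migrate; after a 1,2-hydride shift from that carbon the positive charge sits on a tertiary centre.
Tertiary is more stable than secondary, so the shift occurs.

yes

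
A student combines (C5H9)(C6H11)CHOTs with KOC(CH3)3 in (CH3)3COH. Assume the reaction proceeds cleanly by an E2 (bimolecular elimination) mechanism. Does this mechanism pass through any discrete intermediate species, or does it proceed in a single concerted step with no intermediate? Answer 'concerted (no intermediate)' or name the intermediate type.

concerted (no intermediate)

Concerted anti-periplanar elimination: (CH3)3CO⁻ abstracts a β-H while TsO⁻ leaves, and the C–H electrons become the new C=C π bond — all in a single transition state.
All bond changes occur in one transition state; no discrete intermediate is formed.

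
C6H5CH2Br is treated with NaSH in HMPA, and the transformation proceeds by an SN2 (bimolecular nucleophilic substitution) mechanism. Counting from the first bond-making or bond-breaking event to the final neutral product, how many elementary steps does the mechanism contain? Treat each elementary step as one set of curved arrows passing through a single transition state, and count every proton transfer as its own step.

1

Step 1: Backside attack by HS⁻ on the carbon bearing the bromide: the new C–S bond forms as the C–Br bond breaks, with Walden inversion at carbon.
Total: 1 elementary step.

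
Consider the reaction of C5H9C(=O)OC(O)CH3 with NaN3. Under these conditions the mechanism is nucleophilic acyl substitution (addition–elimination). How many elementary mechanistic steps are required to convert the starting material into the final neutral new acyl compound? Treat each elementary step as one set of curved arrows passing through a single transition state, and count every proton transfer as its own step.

2

Step 1: A lone pair on the N of N3⁻ attacks the electrophilic acyl carbon; the π(C=O) electrons move onto oxygen, giving a tetrahedral intermediate.
Step 2: Collapse of the tetrahedral intermediate: the alkoxide oxygen pushes its lone pair back to re-form C=O while CH3CO2⁻ leaves.
Total: 2 elementary steps.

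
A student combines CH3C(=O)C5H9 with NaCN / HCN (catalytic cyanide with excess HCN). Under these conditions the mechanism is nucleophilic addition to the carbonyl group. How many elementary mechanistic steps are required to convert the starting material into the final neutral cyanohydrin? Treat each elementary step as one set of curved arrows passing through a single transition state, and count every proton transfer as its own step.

2

Step 1: Nucleophilic addition: CN⁻ adds to the carbonyl carbon, pushing the π(C=O) electron pair onto oxygen and giving a tetrahedral alkoxide.
Step 2: Proton transfer from HCN to the alkoxide furnishes a cyanohydrin (and releases another CN⁻ to continue the reaction).
Total: 2 elementary steps.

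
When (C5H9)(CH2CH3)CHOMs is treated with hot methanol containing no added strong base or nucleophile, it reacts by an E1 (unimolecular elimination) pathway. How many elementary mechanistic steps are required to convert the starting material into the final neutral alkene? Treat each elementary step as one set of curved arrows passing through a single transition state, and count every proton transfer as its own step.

3

Step 1: Ionisation: the C–O σ-bond cleaves heterolytically; both bonding electrons depart with MsO⁻, leaving a secondary carbocation at the α-carbon.
Step 2: A 1,2-hydride shift from the adjacent cyclopentyl carbon moves the positive charge from the secondary centre to an adjacent carbon, generating a more stable tertiary carbocation.
Step 3: A methanol molecule (solvent) deprotonates a β-carbon; as the C–H bond breaks, those electrons form the new alkene π bond.
Total: 3 elementary steps.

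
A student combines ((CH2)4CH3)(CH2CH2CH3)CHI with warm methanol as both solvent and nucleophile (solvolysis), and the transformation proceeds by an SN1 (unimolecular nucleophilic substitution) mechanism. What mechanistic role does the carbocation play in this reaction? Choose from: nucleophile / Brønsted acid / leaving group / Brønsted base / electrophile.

electrophile

Step 2: A lone pair on the oxygen of CH3OH attacks the carbocation, forming a new C–O σ-bond and an oxonium ion.
The carbocation accepts an electron pair into an empty or π* orbital — it is the electrophile.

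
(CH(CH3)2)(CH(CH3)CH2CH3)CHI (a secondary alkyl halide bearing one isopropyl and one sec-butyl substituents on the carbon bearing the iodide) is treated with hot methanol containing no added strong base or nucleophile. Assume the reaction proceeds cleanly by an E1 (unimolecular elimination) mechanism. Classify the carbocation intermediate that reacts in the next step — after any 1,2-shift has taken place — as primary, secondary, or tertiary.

tertiary

Step 1: Unassisted departure of I⁻ (taking the C–I bonding pair) generates a secondary carbocation.
Step 2: Carbocation rearrangement: a 1,2-hydride shift from the adjacent isopropyl carbon converts the initially-formed secondary cation into the more stable tertiary cation.
The cation rearranges from secondary to tertiary via a 1,2-hydride shift from the adjacent isopropyl carbon; the tertiary cation is what reacts next.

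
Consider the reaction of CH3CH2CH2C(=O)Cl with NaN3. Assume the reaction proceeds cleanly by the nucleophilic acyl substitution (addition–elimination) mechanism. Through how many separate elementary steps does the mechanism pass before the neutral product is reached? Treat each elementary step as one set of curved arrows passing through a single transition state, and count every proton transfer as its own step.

Step 1: Nucleophilic addition of N3⁻ to the acyl carbon breaks the π(C=O) bond and yields a tetrahedral, anionic intermediate.
Step 2: An oxygen lone pair re-forms the C=O π bond as the C–Cl σ-bond breaks; Cl⁻ is expelled.
Total: 2 elementary steps.

2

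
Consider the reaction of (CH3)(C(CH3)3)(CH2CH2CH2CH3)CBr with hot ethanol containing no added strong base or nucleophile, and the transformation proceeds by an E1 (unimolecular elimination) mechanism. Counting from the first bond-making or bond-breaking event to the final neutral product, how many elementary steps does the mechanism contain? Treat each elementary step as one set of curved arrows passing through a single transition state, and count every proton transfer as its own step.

Step 1: Ionisation: the C–Br σ-bond cleaves heterolytically; both bonding electrons depart with Br⁻, leaving a tertiary carbocation at the α-carbon.
(No 1,2-shift: no single shift to an adjacent carbon would give a more stable cation.)
Step 2: An ethanol molecule (solvent) deprotonates a β-carbon; as the C–H bond breaks, those electrons form the new alkene π bond.
Total: 2 elementary steps.

2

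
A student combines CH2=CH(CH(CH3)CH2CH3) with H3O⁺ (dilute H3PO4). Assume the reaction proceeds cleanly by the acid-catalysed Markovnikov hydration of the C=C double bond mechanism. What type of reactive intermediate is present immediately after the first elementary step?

Step 1: The π electrons of the C=C bond attack a proton of H3O⁺; Markovnikov addition places the new C–H on the less-substituted alkene carbon, so the positive charge ends up on the more-substituted carbon — a secondary carbocation. H2O is released.
After step 1 the species present is a secondary carbocation.

secondary carbocation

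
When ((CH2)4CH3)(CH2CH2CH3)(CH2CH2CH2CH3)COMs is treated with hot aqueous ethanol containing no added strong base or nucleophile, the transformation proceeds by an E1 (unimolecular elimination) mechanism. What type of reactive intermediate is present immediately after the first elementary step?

tertiary carbocation

Step 1: Ionisation: the C–O σ-bond cleaves heterolytically; both bonding electrons depart with MsO⁻, leaving a tertiary carbocation at the α-carbon.
After step 1 the species present is a tertiary carbocation.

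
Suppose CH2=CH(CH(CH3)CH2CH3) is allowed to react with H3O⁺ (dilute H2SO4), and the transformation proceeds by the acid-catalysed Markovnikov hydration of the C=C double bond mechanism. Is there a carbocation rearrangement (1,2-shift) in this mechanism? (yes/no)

The first-formed carbocation is secondary.
The adjacent sec-butyl carbon already bears 2 other carbon substituents and has a hydrogen to migrate; after a 1,2-hydride shift from that carbon the positive charge sits on a tertiary centre.
Tertiary is more stable than secondary, so the shift occurs.

yes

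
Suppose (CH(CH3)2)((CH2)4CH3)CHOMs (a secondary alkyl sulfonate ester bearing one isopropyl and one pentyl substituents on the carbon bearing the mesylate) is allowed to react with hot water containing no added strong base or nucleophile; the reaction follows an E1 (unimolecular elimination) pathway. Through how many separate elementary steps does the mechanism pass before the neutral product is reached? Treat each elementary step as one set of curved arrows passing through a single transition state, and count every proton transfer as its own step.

3

Step 1: Ionisation: the C–O σ-bond cleaves heterolytically; both bonding electrons depart with MsO⁻, leaving a secondary carbocation at the α-carbon.
Step 2: Carbocation rearrangement: a 1,2-hydride shift from the adjacent isopropyl carbon converts the initially-formed secondary cation into the more stable tertiary cation.
Step 3: A water molecule (solvent) deprotonates a β-carbon; as the C–H bond breaks, those electrons form the new alkene π bond.
Total: 3 elementary steps.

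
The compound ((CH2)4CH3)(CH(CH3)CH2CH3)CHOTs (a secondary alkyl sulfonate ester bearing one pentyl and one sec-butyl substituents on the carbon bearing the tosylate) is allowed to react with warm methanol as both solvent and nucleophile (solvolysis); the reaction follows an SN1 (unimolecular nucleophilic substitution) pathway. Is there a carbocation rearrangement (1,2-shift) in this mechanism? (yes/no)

yes

The first-formed carbocation is secondary.
The adjacent sec-butyl carbon already bears 2 other carbon substituents and has a hydrogen to migrate; after a 1,2-hydride shift from that carbon the positive charge sits on a tertiary centre.
Tertiary is more stable than secondary, so the shift occurs.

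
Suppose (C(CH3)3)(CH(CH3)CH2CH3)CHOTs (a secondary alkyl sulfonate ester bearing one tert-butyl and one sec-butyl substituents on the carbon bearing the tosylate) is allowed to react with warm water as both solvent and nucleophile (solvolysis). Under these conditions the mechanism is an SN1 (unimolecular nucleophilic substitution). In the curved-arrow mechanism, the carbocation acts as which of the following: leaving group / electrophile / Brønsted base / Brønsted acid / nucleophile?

Step 3: Nucleophilic capture: the oxygen of H2O bonds to the cationic carbon, producing an oxonium-ion intermediate.
The carbocation accepts an electron pair into an empty or π* orbital — it is the electrophile.

electrophile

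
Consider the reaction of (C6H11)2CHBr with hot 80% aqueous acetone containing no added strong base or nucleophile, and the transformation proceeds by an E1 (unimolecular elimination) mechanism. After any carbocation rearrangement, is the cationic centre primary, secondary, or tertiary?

Step 1: Ionisation: the C–Br σ-bond cleaves heterolytically; both bonding electrons depart with Br⁻, leaving a secondary carbocation at the α-carbon.
Step 2: A hydride (H with its bonding pair) migrates from the adjacent cyclohexyl carbon to the cationic centre — a 1,2-hydride shift — upgrading the secondary cation to a tertiary one.
The cation rearranges from secondary to tertiary via a 1,2-hydride shift from the adjacent cyclohexyl carbon; the tertiary cation is what reacts next.

tertiary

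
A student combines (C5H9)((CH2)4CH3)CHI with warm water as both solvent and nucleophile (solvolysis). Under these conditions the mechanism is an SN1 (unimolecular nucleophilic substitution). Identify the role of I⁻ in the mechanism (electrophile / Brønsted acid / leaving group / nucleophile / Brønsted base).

Step 1: Rate-determining heterolysis of the C–I bond gives I⁻ and a secondary carbocation.
I⁻ departs with both electrons of the breaking σ-bond — that is the definition of a leaving group.

leaving group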